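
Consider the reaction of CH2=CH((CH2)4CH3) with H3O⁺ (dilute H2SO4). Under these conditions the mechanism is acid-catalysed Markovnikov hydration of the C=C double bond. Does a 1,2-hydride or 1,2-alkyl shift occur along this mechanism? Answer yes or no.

The first-formed carbocation is secondary.
No single 1,2-shift to an adjacent carbon would produce a more-substituted cation than the one already present, so no rearrangement occurs.

no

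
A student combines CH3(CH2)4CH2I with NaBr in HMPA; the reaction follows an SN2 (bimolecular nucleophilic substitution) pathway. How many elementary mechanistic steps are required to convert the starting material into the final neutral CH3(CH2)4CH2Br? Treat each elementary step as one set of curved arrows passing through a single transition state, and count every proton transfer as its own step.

1

Step 1: Br⁻ attacks the back face of the α-carbon while I⁻ departs with the C–I bonding pair — a single concerted displacement through a pentacoordinate transition state.
Total: 1 elementary step.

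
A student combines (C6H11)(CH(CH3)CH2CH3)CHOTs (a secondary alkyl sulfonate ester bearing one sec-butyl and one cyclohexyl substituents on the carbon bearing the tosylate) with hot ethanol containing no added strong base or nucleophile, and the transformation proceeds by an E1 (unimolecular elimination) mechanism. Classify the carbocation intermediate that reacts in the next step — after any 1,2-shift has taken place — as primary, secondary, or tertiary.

Step 1: Rate-determining heterolysis of the C–O bond gives TsO⁻ and a secondary carbocation.
Step 2: Carbocation rearrangement: a 1,2-hydride shift from the adjacent sec-butyl carbon converts the initially-formed secondary cation into the more stable tertiary cation.
The cation rearranges from secondary to tertiary via a 1,2-hydride shift from the adjacent sec-butyl carbon; the tertiary cation is what reacts next.

tertiary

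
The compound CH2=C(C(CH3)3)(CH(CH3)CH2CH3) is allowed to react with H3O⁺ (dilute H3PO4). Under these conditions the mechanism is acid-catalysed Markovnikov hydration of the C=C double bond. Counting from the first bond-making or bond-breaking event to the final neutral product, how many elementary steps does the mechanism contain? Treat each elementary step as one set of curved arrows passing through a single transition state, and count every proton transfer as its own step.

Step 1: The π electrons of the C=C bond attack a proton of H3O⁺; Markovnikov addition places the new C–H on the less-substituted alkene carbon, so the positive charge ends up on the more-substituted carbon — a tertiary carbocation. H2O is released.
(No 1,2-shift: no single shift to an adjacent carbon would give a more stable cation.)
Step 2: Nucleophilic capture of the cation by H2O produces the protonated alcohol (an oxonium ion).
Step 3: Proton transfer from the O–H of the oxonium ion to H2O completes the catalytic cycle and yields the alcohol.
Total: 3 elementary steps.

3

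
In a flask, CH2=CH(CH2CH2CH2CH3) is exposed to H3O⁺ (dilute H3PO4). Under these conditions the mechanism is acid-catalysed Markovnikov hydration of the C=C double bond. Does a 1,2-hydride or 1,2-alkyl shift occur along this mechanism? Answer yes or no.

no

The first-formed carbocation is secondary.
No single 1,2-shift to an adjacent carbon would produce a more-substituted cation than the one already present, so no rearrangement occurs.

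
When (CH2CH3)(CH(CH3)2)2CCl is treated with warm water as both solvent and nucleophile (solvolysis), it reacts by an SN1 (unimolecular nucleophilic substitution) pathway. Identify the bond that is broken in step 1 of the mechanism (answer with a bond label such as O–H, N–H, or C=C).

Step 1: Unassisted departure of Cl⁻ (taking the C–Cl bonding pair) generates a tertiary carbocation.
The bond broken in this step is the C–Cl bond.

C–Cl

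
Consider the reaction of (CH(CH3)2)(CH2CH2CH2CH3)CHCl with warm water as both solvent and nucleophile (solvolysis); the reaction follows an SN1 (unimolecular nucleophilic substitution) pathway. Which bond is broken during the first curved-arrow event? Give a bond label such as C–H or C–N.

C–Cl

Step 1: Unassisted departure of Cl⁻ (taking the C–Cl bonding pair) generates a secondary carbocation.
The bond broken in this step is the C–Cl bond.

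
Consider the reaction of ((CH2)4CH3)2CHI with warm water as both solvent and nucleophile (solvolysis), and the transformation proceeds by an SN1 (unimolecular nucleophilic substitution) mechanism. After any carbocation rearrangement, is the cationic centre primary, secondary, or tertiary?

Step 1: The C–I bond breaks with both electrons going to the iodide; I⁻ leaves and a secondary carbocation remains.
No single 1,2-shift to an adjacent carbon would give a more-substituted cation, so no rearrangement occurs.

secondary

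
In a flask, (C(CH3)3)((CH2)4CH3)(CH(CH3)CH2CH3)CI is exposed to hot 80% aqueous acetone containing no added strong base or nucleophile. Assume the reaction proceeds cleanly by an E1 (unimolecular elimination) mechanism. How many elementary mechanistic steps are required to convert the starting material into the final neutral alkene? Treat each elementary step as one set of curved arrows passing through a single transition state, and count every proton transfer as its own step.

Step 1: Ionisation: the C–I σ-bond cleaves heterolytically; both bonding electrons depart with I⁻, leaving a tertiary carbocation at the α-carbon.
(No 1,2-shift: no single shift to an adjacent carbon would give a more stable cation.)
Step 2: A water molecule (solvent) deprotonates a β-carbon; as the C–H bond breaks, those electrons form the new alkene π bond.
Total: 2 elementary steps.

2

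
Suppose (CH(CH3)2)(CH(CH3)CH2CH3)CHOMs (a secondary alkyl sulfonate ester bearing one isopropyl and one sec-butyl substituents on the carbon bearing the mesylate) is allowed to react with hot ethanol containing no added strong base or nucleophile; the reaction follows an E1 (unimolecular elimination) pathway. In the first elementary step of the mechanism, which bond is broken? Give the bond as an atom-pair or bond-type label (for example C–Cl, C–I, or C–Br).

C–O

Step 1: Rate-determining heterolysis of the C–O bond gives MsO⁻ and a secondary carbocation.
The bond broken in this step is the C–O bond.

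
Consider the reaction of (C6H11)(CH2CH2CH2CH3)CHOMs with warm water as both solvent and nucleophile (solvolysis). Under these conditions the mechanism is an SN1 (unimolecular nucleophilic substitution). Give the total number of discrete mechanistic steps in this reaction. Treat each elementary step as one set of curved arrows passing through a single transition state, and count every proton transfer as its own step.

Step 1: Ionisation: the C–O σ-bond cleaves heterolytically; both bonding electrons depart with MsO⁻, leaving a secondary carbocation at the α-carbon.
Step 2: A hydride (H with its bonding pair) migrates from the adjacent cyclohexyl carbon to the cationic centre — a 1,2-hydride shift — upgrading the secondary cation to a tertiary one.
Step 3: Nucleophilic capture: the oxygen of H2O bonds to the cationic carbon, producing an oxonium-ion intermediate.
Step 4: Proton transfer from the O–H of the oxonium ion to a solvent molecule delivers the neutral alcohol.
Total: 4 elementary steps.

4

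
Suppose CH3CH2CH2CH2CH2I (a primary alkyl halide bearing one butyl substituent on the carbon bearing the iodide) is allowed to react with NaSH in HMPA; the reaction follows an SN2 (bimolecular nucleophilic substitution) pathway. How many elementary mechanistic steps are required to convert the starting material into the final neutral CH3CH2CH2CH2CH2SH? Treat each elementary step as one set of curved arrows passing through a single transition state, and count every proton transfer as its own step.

Step 1: Backside attack by HS⁻ on the carbon bearing the iodide: the new C–S bond forms as the C–I bond breaks, with Walden inversion at carbon.
Total: 1 elementary step.

1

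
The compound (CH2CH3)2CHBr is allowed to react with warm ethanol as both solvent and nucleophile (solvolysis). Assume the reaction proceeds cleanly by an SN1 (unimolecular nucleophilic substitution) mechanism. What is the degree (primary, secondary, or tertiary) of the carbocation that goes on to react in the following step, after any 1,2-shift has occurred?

secondary

Step 1: Unassisted departure of Br⁻ (taking the C–Br bonding pair) generates a secondary carbocation.
No single 1,2-shift to an adjacent carbon would give a more-substituted cation, so no rearrangement occurs.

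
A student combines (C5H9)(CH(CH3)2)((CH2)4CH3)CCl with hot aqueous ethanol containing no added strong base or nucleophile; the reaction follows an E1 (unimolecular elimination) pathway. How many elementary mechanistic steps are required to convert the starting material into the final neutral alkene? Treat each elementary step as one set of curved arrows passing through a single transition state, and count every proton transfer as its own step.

Step 1: The C–Cl bond breaks with both electrons going to the chloride; Cl⁻ leaves and a tertiary carbocation remains.
(No 1,2-shift: no single shift to an adjacent carbon would give a more stable cation.)
Step 2: A water (or ethanol) molecule (solvent) deprotonates a β-carbon; as the C–H bond breaks, those electrons form the new alkene π bond.
Total: 2 elementary steps.

2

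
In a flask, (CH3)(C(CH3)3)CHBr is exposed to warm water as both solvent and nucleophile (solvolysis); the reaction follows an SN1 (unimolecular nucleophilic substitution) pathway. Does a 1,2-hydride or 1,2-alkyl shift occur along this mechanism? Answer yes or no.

yes

The first-formed carbocation is secondary.
The adjacent tert-butyl carbon has no hydrogen but bears methyl groups; migration of one methyl with its bonding pair (a 1,2-methyl shift) places the charge on a tertiary centre.
Tertiary is more stable than secondary, so the shift occurs.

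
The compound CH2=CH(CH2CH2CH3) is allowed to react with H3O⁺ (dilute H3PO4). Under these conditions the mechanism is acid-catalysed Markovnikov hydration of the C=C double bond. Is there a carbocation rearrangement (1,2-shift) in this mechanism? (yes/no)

The first-formed carbocation is secondary.
No single 1,2-shift to an adjacent carbon would produce a more-substituted cation than the one already present, so no rearrangement occurs.

no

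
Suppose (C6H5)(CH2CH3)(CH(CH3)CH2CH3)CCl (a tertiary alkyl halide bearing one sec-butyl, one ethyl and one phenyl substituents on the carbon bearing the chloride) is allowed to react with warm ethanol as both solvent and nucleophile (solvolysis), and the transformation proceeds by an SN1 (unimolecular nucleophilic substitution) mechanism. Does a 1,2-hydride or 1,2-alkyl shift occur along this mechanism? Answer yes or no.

The first-formed carbocation is tertiary.
No single 1,2-shift to an adjacent carbon would produce a more-substituted cation than the one already present, so no rearrangement occurs.

no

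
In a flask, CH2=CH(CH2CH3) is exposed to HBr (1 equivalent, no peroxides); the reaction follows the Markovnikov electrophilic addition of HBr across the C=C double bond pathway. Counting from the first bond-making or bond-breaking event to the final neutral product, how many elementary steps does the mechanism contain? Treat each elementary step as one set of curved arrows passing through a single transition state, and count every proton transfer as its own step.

2

Step 1: Electrophilic addition begins with the π(C=C) electrons forming a bond to the proton of HBr. Following Markovnikov's rule, the resulting cation is secondary. The H–Br bond breaks heterolytically, releasing Br⁻.
(No 1,2-shift: no single shift to an adjacent carbon would give a more stable cation.)
Step 2: Br⁻ captures the cation: a lone pair on Br⁻ fills the empty p orbital, producing the alkyl halide product.
Total: 2 elementary steps.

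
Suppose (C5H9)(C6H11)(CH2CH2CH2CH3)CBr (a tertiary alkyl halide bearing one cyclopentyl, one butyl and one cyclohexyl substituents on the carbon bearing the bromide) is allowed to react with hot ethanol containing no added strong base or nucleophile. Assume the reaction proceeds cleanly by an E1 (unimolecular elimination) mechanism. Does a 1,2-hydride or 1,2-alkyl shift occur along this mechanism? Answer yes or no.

The first-formed carbocation is tertiary.
No single 1,2-shift to an adjacent carbon would produce a more-substituted cation than the one already present, so no rearrangement occurs.

no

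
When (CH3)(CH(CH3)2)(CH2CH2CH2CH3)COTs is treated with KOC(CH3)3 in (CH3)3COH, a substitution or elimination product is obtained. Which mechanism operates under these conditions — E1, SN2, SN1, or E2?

Conditions: a strong/bulky base with a tertiary substrate bearing a β-hydrogen.
These conditions are the textbook signature of the E2 pathway.
A strong (often hindered) base removes a β-H in concert with loss of the leaving group — bimolecular elimination.

E2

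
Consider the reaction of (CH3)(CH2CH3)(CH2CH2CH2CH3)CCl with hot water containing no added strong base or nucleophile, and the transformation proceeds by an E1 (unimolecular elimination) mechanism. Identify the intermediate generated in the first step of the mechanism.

Step 1: Rate-determining heterolysis of the C–Cl bond gives Cl⁻ and a tertiary carbocation.
After step 1 the species present is a tertiary carbocation.

tertiary carbocation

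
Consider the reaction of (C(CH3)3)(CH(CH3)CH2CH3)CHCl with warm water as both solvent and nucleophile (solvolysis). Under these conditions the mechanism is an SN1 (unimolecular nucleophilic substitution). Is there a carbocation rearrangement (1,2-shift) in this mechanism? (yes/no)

yes

The first-formed carbocation is secondary.
The adjacent sec-butyl carbon already bears 2 other carbon substituents and has a hydrogen to migrate; after a 1,2-hydride shift from that carbon the positive charge sits on a tertiary centre.
Tertiary is more stable than secondary, so the shift occurs.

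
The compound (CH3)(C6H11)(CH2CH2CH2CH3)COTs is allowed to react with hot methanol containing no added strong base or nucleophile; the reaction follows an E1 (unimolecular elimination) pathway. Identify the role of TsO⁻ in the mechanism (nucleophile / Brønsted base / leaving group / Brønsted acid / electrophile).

Step 1: The C–O bond breaks with both electrons going to the tosylate; TsO⁻ leaves and a tertiary carbocation remains.
TsO⁻ departs with both electrons of the breaking σ-bond — that is the definition of a leaving group.

leaving group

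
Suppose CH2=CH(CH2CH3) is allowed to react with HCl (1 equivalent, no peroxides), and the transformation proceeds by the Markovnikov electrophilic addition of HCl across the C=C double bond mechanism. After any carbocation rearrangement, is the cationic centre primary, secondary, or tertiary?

Step 1: Protonation of the alkene by HCl: the π bond acts as the nucleophile and picks up H⁺, giving the more stable (Markovnikov) secondary carbocation. The H–Cl bond breaks heterolytically, releasing Cl⁻.
No single 1,2-shift to an adjacent carbon would give a more-substituted cation, so no rearrangement occurs.

secondary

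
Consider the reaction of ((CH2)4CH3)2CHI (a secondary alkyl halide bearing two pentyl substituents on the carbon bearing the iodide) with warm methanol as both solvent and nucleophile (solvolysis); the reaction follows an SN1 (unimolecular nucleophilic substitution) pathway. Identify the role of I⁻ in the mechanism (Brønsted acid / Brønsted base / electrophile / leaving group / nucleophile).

leaving group

Step 1: The C–I bond breaks with both electrons going to the iodide; I⁻ leaves and a secondary carbocation remains.
I⁻ departs with both electrons of the breaking σ-bond — that is the definition of a leaving group.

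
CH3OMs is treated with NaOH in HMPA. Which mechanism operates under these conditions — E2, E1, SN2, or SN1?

Conditions: a methyl substrate with a strong nucleophile in the polar aprotic solvent HMPA.
These conditions are the textbook signature of the SN2 pathway.
An unhindered substrate with a strong nucleophile in a polar aprotic solvent favours one-step backside displacement.

SN2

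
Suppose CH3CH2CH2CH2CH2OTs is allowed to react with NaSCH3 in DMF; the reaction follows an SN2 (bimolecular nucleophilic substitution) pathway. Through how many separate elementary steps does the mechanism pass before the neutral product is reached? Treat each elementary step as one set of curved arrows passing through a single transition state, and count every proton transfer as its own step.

Step 1: The methanethiolate nucleophile donates a lone pair from S to the α-carbon in a backside attack; simultaneously the C–O σ-bond breaks and both of its electrons leave with TsO⁻. One concerted step with inversion of configuration.
Total: 1 elementary step.

1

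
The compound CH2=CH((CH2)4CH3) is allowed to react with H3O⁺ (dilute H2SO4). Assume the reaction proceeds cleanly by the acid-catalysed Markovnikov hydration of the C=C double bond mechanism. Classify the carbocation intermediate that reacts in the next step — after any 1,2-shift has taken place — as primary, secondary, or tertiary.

Step 1: Protonation of the alkene by H3O⁺: the π bond acts as the nucleophile and picks up H⁺, giving the more stable (Markovnikov) secondary carbocation. H2O is released.
No single 1,2-shift to an adjacent carbon would give a more-substituted cation, so no rearrangement occurs.

secondary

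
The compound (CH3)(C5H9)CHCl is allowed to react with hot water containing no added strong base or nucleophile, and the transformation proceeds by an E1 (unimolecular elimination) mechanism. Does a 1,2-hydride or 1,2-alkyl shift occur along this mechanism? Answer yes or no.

The first-formed carbocation is secondary.
The adjacent cyclopentyl carbon already bears 2 other carbon substituents and has a hydrogen to migrate; after a 1,2-hydride shift from that carbon the positive charge sits on a tertiary centre.
Tertiary is more stable than secondary, so the shift occurs.

yes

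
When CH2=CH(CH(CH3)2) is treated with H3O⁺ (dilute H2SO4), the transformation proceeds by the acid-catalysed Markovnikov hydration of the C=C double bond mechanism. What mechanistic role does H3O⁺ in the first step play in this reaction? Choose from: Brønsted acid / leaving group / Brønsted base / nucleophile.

Step 1: The π electrons of the C=C bond attack a proton of H3O⁺; Markovnikov addition places the new C–H on the less-substituted alkene carbon, so the positive charge ends up on the more-substituted carbon — a secondary carbocation. H2O is released.
H3O⁺ in the first step donates a proton in a proton-transfer step — a Brønsted acid.

Brønsted acid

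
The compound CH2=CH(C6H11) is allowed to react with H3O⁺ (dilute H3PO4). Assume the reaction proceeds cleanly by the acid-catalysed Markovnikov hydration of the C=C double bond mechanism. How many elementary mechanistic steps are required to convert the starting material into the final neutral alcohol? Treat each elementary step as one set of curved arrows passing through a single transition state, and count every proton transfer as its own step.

4

Step 1: Protonation of the alkene by H3O⁺: the π bond acts as the nucleophile and picks up H⁺, giving the more stable (Markovnikov) secondary carbocation. H2O is released.
Step 2: A 1,2-hydride shift from the adjacent cyclohexyl carbon moves the positive charge from the secondary centre to an adjacent carbon, generating a more stable tertiary carbocation.
Step 3: Water acts as the nucleophile: an oxygen lone pair bonds to the cationic carbon, giving an oxonium-ion intermediate.
Step 4: Proton transfer from the O–H of the oxonium ion to H2O completes the catalytic cycle and yields the alcohol.
Total: 4 elementary steps.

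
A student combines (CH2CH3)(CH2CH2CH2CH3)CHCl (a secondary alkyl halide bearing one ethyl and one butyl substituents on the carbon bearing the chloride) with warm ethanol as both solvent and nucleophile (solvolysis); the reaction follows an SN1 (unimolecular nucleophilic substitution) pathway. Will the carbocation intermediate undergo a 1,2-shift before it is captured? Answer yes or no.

The first-formed carbocation is secondary.
No single 1,2-shift to an adjacent carbon would produce a more-substituted cation than the one already present, so no rearrangement occurs.

no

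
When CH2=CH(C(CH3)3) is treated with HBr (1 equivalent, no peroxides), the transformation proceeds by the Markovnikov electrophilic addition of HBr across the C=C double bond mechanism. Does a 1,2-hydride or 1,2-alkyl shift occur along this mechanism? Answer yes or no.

The first-formed carbocation is secondary.
The adjacent tert-butyl carbon has no hydrogen but bears methyl groups; migration of one methyl with its bonding pair (a 1,2-methyl shift) places the charge on a tertiary centre.
Tertiary is more stable than secondary, so the shift occurs.

yes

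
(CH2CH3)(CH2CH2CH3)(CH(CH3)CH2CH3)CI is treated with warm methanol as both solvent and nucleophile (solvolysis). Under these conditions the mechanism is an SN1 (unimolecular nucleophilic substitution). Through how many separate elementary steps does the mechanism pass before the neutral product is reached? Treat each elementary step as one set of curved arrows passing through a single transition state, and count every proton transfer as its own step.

3

Step 1: Ionisation: the C–I σ-bond cleaves heterolytically; both bonding electrons depart with I⁻, leaving a tertiary carbocation at the α-carbon.
(No 1,2-shift: no single shift to an adjacent carbon would give a more stable cation.)
Step 2: A lone pair on the oxygen of CH3OH attacks the carbocation, forming a new C–O σ-bond and an oxonium ion.
Step 3: Deprotonation of the oxonium oxygen by solvent methanol yields the neutral ether.
Total: 3 elementary steps.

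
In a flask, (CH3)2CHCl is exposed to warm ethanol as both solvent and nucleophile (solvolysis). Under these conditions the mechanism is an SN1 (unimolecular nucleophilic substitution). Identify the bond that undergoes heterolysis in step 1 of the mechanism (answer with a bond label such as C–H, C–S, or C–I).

Step 1: Ionisation: the C–Cl σ-bond cleaves heterolytically; both bonding electrons depart with Cl⁻, leaving a secondary carbocation at the α-carbon.
The bond broken in this step is the C–Cl bond.

C–Cl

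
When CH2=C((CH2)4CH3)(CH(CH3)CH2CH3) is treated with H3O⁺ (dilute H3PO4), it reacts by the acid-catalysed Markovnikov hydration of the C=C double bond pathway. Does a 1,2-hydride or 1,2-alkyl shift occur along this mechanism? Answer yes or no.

The first-formed carbocation is tertiary.
No single 1,2-shift to an adjacent carbon would produce a more-substituted cation than the one already present, so no rearrangement occurs.

no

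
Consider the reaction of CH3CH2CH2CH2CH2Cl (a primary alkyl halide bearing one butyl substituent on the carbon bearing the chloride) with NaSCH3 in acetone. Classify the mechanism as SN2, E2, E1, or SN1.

SN2

Conditions: a primary substrate with a strong nucleophile in the polar aprotic solvent acetone.
These conditions are the textbook signature of the SN2 pathway.
An unhindered substrate with a strong nucleophile in a polar aprotic solvent favours one-step backside displacement.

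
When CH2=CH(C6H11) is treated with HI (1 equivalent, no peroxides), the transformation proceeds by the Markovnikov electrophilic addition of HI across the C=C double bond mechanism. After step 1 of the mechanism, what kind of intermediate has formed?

Step 1: The π electrons of the C=C bond attack a proton of HI; Markovnikov addition places the new C–H on the less-substituted alkene carbon, so the positive charge ends up on the more-substituted carbon — a secondary carbocation. The H–I bond breaks heterolytically, releasing I⁻.
After step 1 the species present is a secondary carbocation.

secondary carbocation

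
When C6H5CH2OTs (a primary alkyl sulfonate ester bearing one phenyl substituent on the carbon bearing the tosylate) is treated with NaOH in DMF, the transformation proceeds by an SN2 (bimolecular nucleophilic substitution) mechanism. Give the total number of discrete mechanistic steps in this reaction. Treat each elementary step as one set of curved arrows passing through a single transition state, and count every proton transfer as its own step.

Step 1: Backside attack by OH⁻ on the carbon bearing the tosylate: the new C–O bond forms as the C–O bond breaks, with Walden inversion at carbon.
Total: 1 elementary step.

1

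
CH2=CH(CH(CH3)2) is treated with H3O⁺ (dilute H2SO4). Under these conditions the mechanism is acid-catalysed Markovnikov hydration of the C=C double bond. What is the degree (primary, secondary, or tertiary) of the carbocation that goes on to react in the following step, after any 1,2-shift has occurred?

Step 1: The π electrons of the C=C bond attack a proton of H3O⁺; Markovnikov addition places the new C–H on the less-substituted alkene carbon, so the positive charge ends up on the more-substituted carbon — a secondary carbocation. H2O is released.
Step 2: A hydride (H with its bonding pair) migrates from the adjacent isopropyl carbon to the cationic centre — a 1,2-hydride shift — upgrading the secondary cation to a tertiary one.
The cation rearranges from secondary to tertiary via a 1,2-hydride shift from the adjacent isopropyl carbon; the tertiary cation is what reacts next.

tertiary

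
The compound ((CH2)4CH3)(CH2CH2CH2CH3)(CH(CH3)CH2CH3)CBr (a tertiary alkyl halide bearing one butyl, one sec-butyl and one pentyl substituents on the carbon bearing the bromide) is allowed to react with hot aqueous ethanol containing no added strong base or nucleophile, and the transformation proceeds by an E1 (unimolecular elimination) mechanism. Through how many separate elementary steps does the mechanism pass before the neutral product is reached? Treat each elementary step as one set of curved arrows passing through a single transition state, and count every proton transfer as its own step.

Step 1: Rate-determining heterolysis of the C–Br bond gives Br⁻ and a tertiary carbocation.
(No 1,2-shift: no single shift to an adjacent carbon would give a more stable cation.)
Step 2: Loss of a β-proton to a water (or ethanol) molecule of the solvent: the C–H bonding pair collapses toward the cationic carbon to form the C=C π bond, yielding the alkene.
Total: 2 elementary steps.

2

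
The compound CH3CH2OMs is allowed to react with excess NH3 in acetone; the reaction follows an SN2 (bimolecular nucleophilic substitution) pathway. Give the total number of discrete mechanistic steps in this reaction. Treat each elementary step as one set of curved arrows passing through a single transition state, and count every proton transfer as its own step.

Step 1: A lone pair on the N of NH3 attacks the α-carbon from the back side while the C–O bond breaks; both bonding electrons leave with MsO⁻. The product of this concerted step is an alkylammonium ion.
Step 2: A second equivalent of NH3 removes a proton from the N, giving the neutral product.
Total: 2 elementary steps.

2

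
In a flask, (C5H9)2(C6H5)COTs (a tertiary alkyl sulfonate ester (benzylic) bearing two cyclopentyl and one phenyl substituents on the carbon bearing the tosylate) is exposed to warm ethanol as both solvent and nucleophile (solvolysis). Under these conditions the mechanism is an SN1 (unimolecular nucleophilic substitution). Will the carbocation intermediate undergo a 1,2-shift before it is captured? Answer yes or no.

no

The first-formed carbocation is tertiary.
No single 1,2-shift to an adjacent carbon would produce a more-substituted cation than the one already present, so no rearrangement occurs.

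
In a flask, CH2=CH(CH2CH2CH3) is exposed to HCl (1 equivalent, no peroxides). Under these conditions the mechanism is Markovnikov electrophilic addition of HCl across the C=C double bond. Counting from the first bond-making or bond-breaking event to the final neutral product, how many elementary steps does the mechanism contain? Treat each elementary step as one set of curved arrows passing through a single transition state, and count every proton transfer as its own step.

Step 1: Electrophilic addition begins with the π(C=C) electrons forming a bond to the proton of HCl. Following Markovnikov's rule, the resulting cation is secondary. The H–Cl bond breaks heterolytically, releasing Cl⁻.
(No 1,2-shift: no single shift to an adjacent carbon would give a more stable cation.)
Step 2: Nucleophilic attack by Cl⁻ on the carbocation completes the addition, giving R–Cl.
Total: 2 elementary steps.

2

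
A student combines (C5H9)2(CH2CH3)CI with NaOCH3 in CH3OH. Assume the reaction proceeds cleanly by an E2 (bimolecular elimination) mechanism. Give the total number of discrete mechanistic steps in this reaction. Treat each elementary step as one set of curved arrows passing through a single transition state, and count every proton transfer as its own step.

1

Step 1: In one step, CH3O⁻ pulls off a β-proton, the C–I bond cleaves, and a C=C double bond forms between the α- and β-carbons (E2, anti elimination).
Total: 1 elementary step.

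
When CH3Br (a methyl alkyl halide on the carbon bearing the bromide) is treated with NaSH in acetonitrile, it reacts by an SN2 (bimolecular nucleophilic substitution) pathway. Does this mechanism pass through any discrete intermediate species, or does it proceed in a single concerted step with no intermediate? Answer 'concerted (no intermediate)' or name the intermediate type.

Backside attack by HS⁻ on the carbon bearing the bromide: the new C–S bond forms as the C–Br bond breaks, with Walden inversion at carbon.
All bond changes occur in one transition state; no discrete intermediate is formed.

concerted (no intermediate)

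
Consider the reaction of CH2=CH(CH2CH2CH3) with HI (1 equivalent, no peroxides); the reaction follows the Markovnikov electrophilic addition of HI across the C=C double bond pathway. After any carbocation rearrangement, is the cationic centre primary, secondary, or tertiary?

Step 1: Electrophilic addition begins with the π(C=C) electrons forming a bond to the proton of HI. Following Markovnikov's rule, the resulting cation is secondary. The H–I bond breaks heterolytically, releasing I⁻.
No single 1,2-shift to an adjacent carbon would give a more-substituted cation, so no rearrangement occurs.

secondary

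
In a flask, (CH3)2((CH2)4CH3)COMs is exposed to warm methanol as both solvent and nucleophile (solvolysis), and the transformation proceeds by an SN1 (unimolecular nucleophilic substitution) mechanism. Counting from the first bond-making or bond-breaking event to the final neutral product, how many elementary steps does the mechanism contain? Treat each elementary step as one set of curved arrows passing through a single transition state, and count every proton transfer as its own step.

Step 1: Ionisation: the C–O σ-bond cleaves heterolytically; both bonding electrons depart with MsO⁻, leaving a tertiary carbocation at the α-carbon.
(No 1,2-shift: no single shift to an adjacent carbon would give a more stable cation.)
Step 2: A lone pair on the oxygen of CH3OH attacks the carbocation, forming a new C–O σ-bond and an oxonium ion.
Step 3: A second solvent molecule removes the proton on oxygen, giving the neutral ether product.
Total: 3 elementary steps.

3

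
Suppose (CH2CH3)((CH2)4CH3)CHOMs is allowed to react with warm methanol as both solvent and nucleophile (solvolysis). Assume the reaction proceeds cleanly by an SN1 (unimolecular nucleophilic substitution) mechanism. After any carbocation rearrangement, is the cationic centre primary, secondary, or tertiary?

secondary

Step 1: The C–O bond breaks with both electrons going to the mesylate; MsO⁻ leaves and a secondary carbocation remains.
No single 1,2-shift to an adjacent carbon would give a more-substituted cation, so no rearrangement occurs.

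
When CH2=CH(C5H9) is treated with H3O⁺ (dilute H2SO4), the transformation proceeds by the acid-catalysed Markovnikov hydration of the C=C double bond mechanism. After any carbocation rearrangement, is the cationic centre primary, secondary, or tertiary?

Step 1: Protonation of the alkene by H3O⁺: the π bond acts as the nucleophile and picks up H⁺, giving the more stable (Markovnikov) secondary carbocation. H2O is released.
Step 2: A 1,2-hydride shift from the adjacent cyclopentyl carbon moves the positive charge from the secondary centre to an adjacent carbon, generating a more stable tertiary carbocation.
The cation rearranges from secondary to tertiary via a 1,2-hydride shift from the adjacent cyclopentyl carbon; the tertiary cation is what reacts next.

tertiary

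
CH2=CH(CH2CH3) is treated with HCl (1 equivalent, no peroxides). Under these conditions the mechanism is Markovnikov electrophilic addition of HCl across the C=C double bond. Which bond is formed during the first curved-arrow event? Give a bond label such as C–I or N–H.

C–H

Step 1: Protonation of the alkene by HCl: the π bond acts as the nucleophile and picks up H⁺, giving the more stable (Markovnikov) secondary carbocation. The H–Cl bond breaks heterolytically, releasing Cl⁻.
The bond formed in this step is the C–H bond.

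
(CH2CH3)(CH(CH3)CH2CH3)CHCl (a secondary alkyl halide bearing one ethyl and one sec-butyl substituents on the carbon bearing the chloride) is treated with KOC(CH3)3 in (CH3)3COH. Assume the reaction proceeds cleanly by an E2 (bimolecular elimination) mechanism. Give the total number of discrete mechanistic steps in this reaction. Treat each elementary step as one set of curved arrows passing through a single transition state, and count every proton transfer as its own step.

1

Step 1: The strong base (CH3)3CO⁻ removes a β-hydrogen; in the same concerted event the electrons of the breaking C–H bond form the new π(C=C) bond and the C–Cl σ-bond breaks, expelling Cl⁻. Anti-periplanar geometry; one transition state.
Total: 1 elementary step.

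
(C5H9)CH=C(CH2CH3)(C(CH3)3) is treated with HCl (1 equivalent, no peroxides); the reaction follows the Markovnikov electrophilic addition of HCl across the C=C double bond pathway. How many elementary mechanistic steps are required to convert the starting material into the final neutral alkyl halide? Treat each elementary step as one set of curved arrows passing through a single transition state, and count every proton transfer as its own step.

2

Step 1: The π electrons of the C=C bond attack a proton of HCl; Markovnikov addition places the new C–H on the less-substituted alkene carbon, so the positive charge ends up on the more-substituted carbon — a tertiary carbocation. The H–Cl bond breaks heterolytically, releasing Cl⁻.
(No 1,2-shift: no single shift to an adjacent carbon would give a more stable cation.)
Step 2: Nucleophilic attack by Cl⁻ on the carbocation completes the addition, giving R–Cl.
Total: 2 elementary steps.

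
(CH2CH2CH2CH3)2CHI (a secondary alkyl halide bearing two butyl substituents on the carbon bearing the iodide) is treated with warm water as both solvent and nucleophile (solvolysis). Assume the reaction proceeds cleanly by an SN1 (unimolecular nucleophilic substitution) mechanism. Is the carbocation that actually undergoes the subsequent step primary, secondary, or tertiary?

Step 1: Unassisted departure of I⁻ (taking the C–I bonding pair) generates a secondary carbocation.
No single 1,2-shift to an adjacent carbon would give a more-substituted cation, so no rearrangement occurs.

secondary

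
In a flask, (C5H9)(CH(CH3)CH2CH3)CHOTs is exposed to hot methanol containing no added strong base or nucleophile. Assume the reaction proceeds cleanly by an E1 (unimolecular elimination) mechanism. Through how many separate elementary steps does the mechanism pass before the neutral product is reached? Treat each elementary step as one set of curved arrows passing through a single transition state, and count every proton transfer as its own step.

3

Step 1: The C–O bond breaks with both electrons going to the tosylate; TsO⁻ leaves and a secondary carbocation remains.
Step 2: A hydride (H with its bonding pair) migrates from the adjacent cyclopentyl carbon to the cationic centre — a 1,2-hydride shift — upgrading the secondary cation to a tertiary one.
Step 3: Loss of a β-proton to a methanol molecule of the solvent: the C–H bonding pair collapses toward the cationic carbon to form the C=C π bond, yielding the alkene.
Total: 3 elementary steps.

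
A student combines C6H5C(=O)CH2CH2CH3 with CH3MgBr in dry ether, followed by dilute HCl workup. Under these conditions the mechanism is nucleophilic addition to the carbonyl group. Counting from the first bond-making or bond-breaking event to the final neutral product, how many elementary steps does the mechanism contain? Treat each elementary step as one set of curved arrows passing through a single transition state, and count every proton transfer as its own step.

Step 1: A lone pair / filled orbital on the carbanion-like carbon of CH3MgBr attacks the electrophilic carbonyl carbon; the π(C=O) electrons shift onto oxygen, producing a tetrahedral alkoxide intermediate.
Step 2: Protonation of the alkoxide by dilute HCl workup furnishes an alcohol.
Total: 2 elementary steps.

2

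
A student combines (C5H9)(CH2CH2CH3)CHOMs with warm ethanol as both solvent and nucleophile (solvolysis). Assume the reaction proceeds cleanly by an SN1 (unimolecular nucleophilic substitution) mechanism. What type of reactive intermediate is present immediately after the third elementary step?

Step 1: Rate-determining heterolysis of the C–O bond gives MsO⁻ and a secondary carbocation.
Step 2: A hydride (H with its bonding pair) migrates from the adjacent cyclopentyl carbon to the cationic centre — a 1,2-hydride shift — upgrading the secondary cation to a tertiary one.
Step 3: A lone pair on the oxygen of CH3CH2OH attacks the carbocation, forming a new C–O σ-bond and an oxonium ion.
After step 3 the species present is an oxonium ion.

oxonium ion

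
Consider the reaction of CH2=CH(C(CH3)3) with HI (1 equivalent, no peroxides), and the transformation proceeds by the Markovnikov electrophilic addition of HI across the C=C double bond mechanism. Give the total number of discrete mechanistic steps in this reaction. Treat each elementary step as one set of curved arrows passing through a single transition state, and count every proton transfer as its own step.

3

Step 1: Electrophilic addition begins with the π(C=C) electrons forming a bond to the proton of HI. Following Markovnikov's rule, the resulting cation is secondary. The H–I bond breaks heterolytically, releasing I⁻.
Step 2: Carbocation rearrangement: a 1,2-methyl shift from the adjacent tert-butyl carbon converts the initially-formed secondary cation into the more stable tertiary cation.
Step 3: I⁻ captures the cation: a lone pair on I⁻ fills the empty p orbital, producing the alkyl halide product.
Total: 3 elementary steps.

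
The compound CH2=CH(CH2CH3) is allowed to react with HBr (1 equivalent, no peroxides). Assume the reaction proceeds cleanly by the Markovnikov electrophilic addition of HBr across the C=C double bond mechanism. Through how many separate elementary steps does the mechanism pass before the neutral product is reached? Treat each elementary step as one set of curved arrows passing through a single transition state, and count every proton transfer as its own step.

2

Step 1: Electrophilic addition begins with the π(C=C) electrons forming a bond to the proton of HBr. Following Markovnikov's rule, the resulting cation is secondary. The H–Br bond breaks heterolytically, releasing Br⁻.
(No 1,2-shift: no single shift to an adjacent carbon would give a more stable cation.)
Step 2: The Br⁻ anion donates a lone pair to the carbocation, forming the new C–Br σ-bond and giving the neutral alkyl halide.
Total: 2 elementary steps.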